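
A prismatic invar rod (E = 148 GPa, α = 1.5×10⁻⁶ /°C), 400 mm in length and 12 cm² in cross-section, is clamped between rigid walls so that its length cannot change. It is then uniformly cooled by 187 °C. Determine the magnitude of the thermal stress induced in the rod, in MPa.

σ ≈ 41.5 MPa (tensile)

Because both ends are immovable the net strain is zero, and the suppressed thermal strain is αΔT = 1.5×10⁻⁶ × 187 = 280.5×10⁻⁶.
Hence σ = E·αΔT = 148×10³ × 280.5×10⁻⁶ = 41.51 MPa, tensile.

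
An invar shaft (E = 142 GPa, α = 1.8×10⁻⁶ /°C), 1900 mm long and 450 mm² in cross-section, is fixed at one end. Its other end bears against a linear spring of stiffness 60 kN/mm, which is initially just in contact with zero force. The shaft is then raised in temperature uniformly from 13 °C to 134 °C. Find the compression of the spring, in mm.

If the spring were absent the shaft would lengthen by αΔT L = 1.8×10⁻⁶ × 121 × 1900 = 0.4138 mm.
Let P be the compressive force at the spring. The shaft shortens elastically by PL/(AE) and the spring compresses by P/k; together these equal δ_free.
So P = δ_free / [L/(AE) + 1/k] = 0.4138 / [ 1900/(450×142×10³) + 1/(60×10³) ].
P = 0.4138 / 4.64×10⁻⁵ = 8918 N.
Spring compression = P/k = 8918/(60×10³) = 0.1486 mm.

δ ≈ 0.149 mm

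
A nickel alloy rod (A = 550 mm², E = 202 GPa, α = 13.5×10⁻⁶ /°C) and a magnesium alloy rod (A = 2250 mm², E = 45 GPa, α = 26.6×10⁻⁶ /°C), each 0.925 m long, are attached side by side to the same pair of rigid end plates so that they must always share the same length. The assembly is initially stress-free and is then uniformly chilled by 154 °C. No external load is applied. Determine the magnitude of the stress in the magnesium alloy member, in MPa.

σ ≈ 47.5 MPa (tensile)

Both members must finish at the same length. With the larger α, the magnesium alloy tends to over-contract; the plates restrain it, putting the magnesium alloy in tension and the nickel alloy in compression. With no external load the two internal forces are equal and opposite, magnitude P.
Equating the net (thermal + elastic) strains gives |α₁ − α₂|·ΔT = P·[1/(A₁E₁) + 1/(A₂E₂)].
|α₁ − α₂|·ΔT = 13.1×10⁻⁶ × 154 = 0.002017.
1/(A₁E₁) + 1/(A₂E₂) = 1/(550×202×10³) + 1/(2250×45×10³) = 1.888×10⁻⁸ N⁻¹.
P = 0.002017 / 1.888×10⁻⁸ = 106900 N = 106.9 kN.
σ_{magnesium alloy} = P/A₂ = 106900/2250 = 47.5 MPa, tensile.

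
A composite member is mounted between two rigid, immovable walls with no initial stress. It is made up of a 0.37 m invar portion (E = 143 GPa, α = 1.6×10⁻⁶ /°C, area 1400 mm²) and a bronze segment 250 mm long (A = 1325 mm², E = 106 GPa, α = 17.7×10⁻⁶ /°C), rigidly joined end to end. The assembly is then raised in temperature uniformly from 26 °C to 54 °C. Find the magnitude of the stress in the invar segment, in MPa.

If the supports were absent, the total length change would be Σ αᵢΔT Lᵢ = 1.6×10⁻⁶×28×370 + 17.7×10⁻⁶×28×250 = 0.1405 mm.
The rigid supports impose zero overall length change; the single axial force P common to all segments must satisfy P Σ Lᵢ/(AᵢEᵢ) = δ_free.
Σ Lᵢ/(AᵢEᵢ) = 370/(1400×143×10³) + 250/(1325×106×10³) = 3.628×10⁻⁶ mm/N.
P = 0.1405 / 3.628×10⁻⁶ = 38720 N = 38.72 kN, compressive.
σ_{invar} = P / A = 38720 / 1400 = 27.66 MPa.

σ ≈ 27.7 MPa (compressive)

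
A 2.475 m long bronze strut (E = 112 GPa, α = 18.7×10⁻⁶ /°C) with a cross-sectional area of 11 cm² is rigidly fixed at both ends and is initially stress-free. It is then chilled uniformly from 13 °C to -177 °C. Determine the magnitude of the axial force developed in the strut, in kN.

P ≈ 438 kN (tensile)

Full restraint means ε = 0, so the stress is σ = EαΔT = 112×10³ × 18.7×10⁻⁶ × 190 = 397.9 MPa.
P = AEαΔT = 1100 × 112×10³ × 18.7×10⁻⁶ × 190 = 437.7 kN (tensile).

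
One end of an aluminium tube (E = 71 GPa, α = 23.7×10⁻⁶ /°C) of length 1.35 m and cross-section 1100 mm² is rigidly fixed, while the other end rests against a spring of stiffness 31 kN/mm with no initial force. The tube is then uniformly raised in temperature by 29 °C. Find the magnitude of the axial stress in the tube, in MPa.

If the spring were absent the tube would lengthen by αΔT L = 23.7×10⁻⁶ × 29 × 1350 = 0.9279 mm.
With a force P in the spring, the elastic change of the tube is PL/(AE) and that of the spring is P/k; compatibility requires their sum to equal δ_free.
P [ L/(AE) + 1/k ] = δ_free → P [ 1350/(1100×71×10³) + 1/(31×10³) ] = 0.9279.
P = 0.9279 / 4.954×10⁻⁵ = 18730 N.
σ = P/A = 18730/1100 = 17.03 MPa.

σ ≈ 17 MPa (compressive)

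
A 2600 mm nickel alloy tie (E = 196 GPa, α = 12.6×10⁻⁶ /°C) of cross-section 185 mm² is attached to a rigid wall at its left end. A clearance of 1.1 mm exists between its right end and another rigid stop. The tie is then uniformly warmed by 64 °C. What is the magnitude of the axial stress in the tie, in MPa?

σ ≈ 75.1 MPa (compressive)

Unrestrained expansion: δ_free = αΔT L = 12.6×10⁻⁶ × 64 × 2600 = 2.097 mm.
This exceeds the 1.1 mm gap, so the wall pushes back. The portion of expansion that must be recovered elastically is δ_free − gap = 2.097 − 1.1 = 0.9966 mm.
So σ = E(δ_free − g)/L = 196×10³ × 0.9966/2600 = 75.13 MPa.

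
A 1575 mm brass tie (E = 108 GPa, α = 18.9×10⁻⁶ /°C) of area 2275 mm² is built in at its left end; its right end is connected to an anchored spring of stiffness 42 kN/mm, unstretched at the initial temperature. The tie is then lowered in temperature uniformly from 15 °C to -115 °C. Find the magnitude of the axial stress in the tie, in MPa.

Free thermal contraction: δ_free = αΔT L = 18.9×10⁻⁶ × 130 × 1575 = 3.87 mm.
With a force P in the spring, the elastic change of the tie is PL/(AE) and that of the spring is P/k; compatibility requires their sum to equal δ_free.
P [ L/(AE) + 1/k ] = δ_free → P [ 1575/(2275×108×10³) + 1/(42×10³) ] = 3.87.
P = 3.87 / 3.022×10⁻⁵ = 128100 N.
σ = P/A = 128100/2275 = 56.29 MPa.

σ ≈ 56.3 MPa (tensile)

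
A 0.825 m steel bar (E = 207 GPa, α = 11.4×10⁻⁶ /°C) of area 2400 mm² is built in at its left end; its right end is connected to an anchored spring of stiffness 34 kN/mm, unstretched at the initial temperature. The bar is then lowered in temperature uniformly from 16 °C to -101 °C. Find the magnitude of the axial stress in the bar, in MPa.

σ ≈ 14.8 MPa (tensile)

Free thermal contraction: δ_free = αΔT L = 11.4×10⁻⁶ × 117 × 825 = 1.1 mm.
Let P be the tensile force in the spring. The bar extends elastically by PL/(AE) and the spring stretches by P/k; together these equal δ_free.
So P = δ_free / [L/(AE) + 1/k] = 1.1 / [ 825/(2400×207×10³) + 1/(34×10³) ].
P = 1.1 / 3.107×10⁻⁵ = 35410 N.
σ = P/A = 35410/2400 = 14.76 MPa.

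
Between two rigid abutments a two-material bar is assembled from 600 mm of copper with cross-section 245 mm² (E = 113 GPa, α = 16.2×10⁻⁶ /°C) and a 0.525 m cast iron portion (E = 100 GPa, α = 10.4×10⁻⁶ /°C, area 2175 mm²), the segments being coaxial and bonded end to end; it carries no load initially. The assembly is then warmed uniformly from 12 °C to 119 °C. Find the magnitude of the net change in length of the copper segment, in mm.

|ΔL| ≈ 0.421 mm

Free thermal expansion of the whole bar: Σ αᵢΔT Lᵢ = 16.2×10⁻⁶×107×600 + 10.4×10⁻⁶×107×525 = 1.624 mm.
The rigid supports impose zero overall length change; the single axial force P common to all segments must satisfy P Σ Lᵢ/(AᵢEᵢ) = δ_free.
Σ Lᵢ/(AᵢEᵢ) = 600/(245×113×10³) + 525/(2175×100×10³) = 2.409×10⁻⁵ mm/N.
So P = 1.624 / 2.409×10⁻⁵ = 67.44 kN, compressive.
For the copper segment, free thermal change = 16.2×10⁻⁶×107×600 = 1.04 mm and elastic change from P = 67440×600/(245×113×10³) = 1.461 mm; these oppose, so the net change is 0.421 mm (segment shortens).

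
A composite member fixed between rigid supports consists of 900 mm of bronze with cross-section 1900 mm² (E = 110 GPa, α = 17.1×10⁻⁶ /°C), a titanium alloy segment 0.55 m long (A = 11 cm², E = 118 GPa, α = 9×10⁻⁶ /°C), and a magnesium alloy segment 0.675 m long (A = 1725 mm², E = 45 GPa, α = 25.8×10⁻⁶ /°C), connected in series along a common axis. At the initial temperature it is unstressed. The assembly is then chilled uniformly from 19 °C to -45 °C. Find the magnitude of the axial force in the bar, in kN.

Free thermal contraction of the whole bar: Σ αᵢΔT Lᵢ = 17.1×10⁻⁶×64×900 + 9×10⁻⁶×64×550 + 25.8×10⁻⁶×64×675 = 2.416 mm.
The walls prevent any net length change, so an axial force P (same in every segment) develops. Compatibility: P · Σ Lᵢ/(AᵢEᵢ) = δ_free.
Σ Lᵢ/(AᵢEᵢ) = 900/(1900×110×10³) + 550/(1100×118×10³) + 675/(1725×45×10³) = 1.724×10⁻⁵ mm/N.
P = 2.416 / 1.724×10⁻⁵ = 140200 N = 140.2 kN, tensile.

P ≈ 140 kN (tensile)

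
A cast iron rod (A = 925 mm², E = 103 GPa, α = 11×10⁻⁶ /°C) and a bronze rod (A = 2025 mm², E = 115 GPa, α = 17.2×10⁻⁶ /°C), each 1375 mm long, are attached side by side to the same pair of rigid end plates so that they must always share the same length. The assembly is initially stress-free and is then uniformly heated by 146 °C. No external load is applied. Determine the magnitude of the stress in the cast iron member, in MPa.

Equilibrium of a rigid end plate with no external load gives equal and opposite internal forces ±P in the two members. Since α_{bronze} > α_{cast iron}, heating drives the bronze into compression and the cast iron into tension.
Equating the net (thermal + elastic) strains gives |α₁ − α₂|·ΔT = P·[1/(A₁E₁) + 1/(A₂E₂)].
|α₁ − α₂|·ΔT = 6.2×10⁻⁶ × 146 = 0.0009052.
1/(A₁E₁) + 1/(A₂E₂) = 1/(925×103×10³) + 1/(2025×115×10³) = 1.479×10⁻⁸ N⁻¹.
So P = 0.0009052 / 1.479×10⁻⁸ = 61.2 kN.
σ_{cast iron} = P/A₁ = 61200/925 = 66.17 MPa, tensile.

σ ≈ 66.2 MPa (tensile)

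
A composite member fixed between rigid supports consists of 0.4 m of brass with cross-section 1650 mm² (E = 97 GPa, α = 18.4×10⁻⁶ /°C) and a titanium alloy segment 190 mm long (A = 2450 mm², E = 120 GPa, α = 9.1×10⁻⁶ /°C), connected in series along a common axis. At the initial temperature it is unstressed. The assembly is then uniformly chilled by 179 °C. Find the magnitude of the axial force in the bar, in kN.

If the supports were absent, the total length change would be Σ αᵢΔT Lᵢ = 18.4×10⁻⁶×179×400 + 9.1×10⁻⁶×179×190 = 1.627 mm.
The walls prevent any net length change, so an axial force P (same in every segment) develops. Compatibility: P · Σ Lᵢ/(AᵢEᵢ) = δ_free.
The series flexibility is Σ Lᵢ/(AᵢEᵢ) = 400/(1650×97×10³) + 190/(2450×120×10³) = 3.145×10⁻⁶ mm/N.
P = 1.627 / 3.145×10⁻⁶ = 517200 N = 517.2 kN, tensile.

P ≈ 517 kN (tensile)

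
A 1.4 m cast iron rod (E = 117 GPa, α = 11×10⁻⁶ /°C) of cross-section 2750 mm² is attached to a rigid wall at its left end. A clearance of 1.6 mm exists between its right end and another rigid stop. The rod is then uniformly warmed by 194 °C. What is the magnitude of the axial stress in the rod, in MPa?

σ ≈ 116 MPa (compressive)

Unrestrained expansion: δ_free = αΔT L = 11×10⁻⁶ × 194 × 1400 = 2.988 mm.
After closing the 1.6 mm clearance, 2.988 − 1.6 = 1.388 mm of expansion remains to be suppressed by the wall.
That suppressed elongation corresponds to σ = E·Δ/L = 117×10³ × 1.388/1400 = 116 MPa.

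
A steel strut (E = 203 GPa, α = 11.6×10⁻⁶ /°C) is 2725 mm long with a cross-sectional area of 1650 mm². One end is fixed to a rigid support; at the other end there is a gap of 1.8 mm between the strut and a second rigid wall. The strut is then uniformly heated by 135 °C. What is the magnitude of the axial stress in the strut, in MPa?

σ ≈ 184 MPa (compressive)

Unrestrained expansion: δ_free = αΔT L = 11.6×10⁻⁶ × 135 × 2725 = 4.267 mm.
After closing the 1.8 mm clearance, 4.267 − 1.8 = 2.467 mm of expansion remains to be suppressed by the wall.
That suppressed elongation corresponds to σ = E·Δ/L = 203×10³ × 2.467/2725 = 183.8 MPa.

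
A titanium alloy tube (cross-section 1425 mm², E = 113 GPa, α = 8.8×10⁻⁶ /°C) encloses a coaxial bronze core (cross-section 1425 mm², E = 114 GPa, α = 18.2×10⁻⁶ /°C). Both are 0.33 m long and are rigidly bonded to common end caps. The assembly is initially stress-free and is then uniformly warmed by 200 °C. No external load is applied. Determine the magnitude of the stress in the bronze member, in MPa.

σ ≈ 107 MPa (compressive)

Both members must finish at the same length. With the larger α, the bronze tends to over-expand; the plates restrain it, putting the bronze in compression and the titanium alloy in tension. With no external load the two internal forces are equal and opposite, magnitude P.
Compatibility of the two members (thermal + elastic change equal): (α₁ − α₂)ΔT = P·[1/(A₁E₁) + 1/(A₂E₂)].
|α₁ − α₂|·ΔT = 9.4×10⁻⁶ × 200 = 0.00188.
1/(A₁E₁) + 1/(A₂E₂) = 1/(1425×113×10³) + 1/(1425×114×10³) = 1.237×10⁻⁸ N⁻¹.
So P = 0.00188 / 1.237×10⁻⁸ = 152 kN.
σ_{bronze} = P/A₂ = 152000/1425 = 106.7 MPa, compressive.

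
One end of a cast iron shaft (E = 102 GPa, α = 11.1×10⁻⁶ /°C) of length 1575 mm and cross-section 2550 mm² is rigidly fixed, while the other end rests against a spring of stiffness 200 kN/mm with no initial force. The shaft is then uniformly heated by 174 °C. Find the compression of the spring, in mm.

Free thermal expansion: δ_free = αΔT L = 11.1×10⁻⁶ × 174 × 1575 = 3.042 mm.
With a force P in the spring, the elastic change of the shaft is PL/(AE) and that of the spring is P/k; compatibility requires their sum to equal δ_free.
So P = δ_free / [L/(AE) + 1/k] = 3.042 / [ 1575/(2550×102×10³) + 1/(200×10³) ].
P = 3.042 / 1.106×10⁻⁵ = 275200 N.
Spring compression = P/k = 275200/(200×10³) = 1.376 mm.

δ ≈ 1.38 mm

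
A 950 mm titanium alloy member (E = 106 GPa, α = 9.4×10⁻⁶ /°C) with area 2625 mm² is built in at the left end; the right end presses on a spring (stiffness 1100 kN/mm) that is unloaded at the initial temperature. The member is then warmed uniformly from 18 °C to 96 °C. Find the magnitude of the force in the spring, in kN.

If the spring were absent the member would lengthen by αΔT L = 9.4×10⁻⁶ × 78 × 950 = 0.6965 mm.
With a force P in the spring, the elastic change of the member is PL/(AE) and that of the spring is P/k; compatibility requires their sum to equal δ_free.
P [ L/(AE) + 1/k ] = δ_free → P [ 950/(2625×106×10³) + 1/(1100×10³) ] = 0.6965.
P = 0.6965 / 4.323×10⁻⁶ = 161100 N.

P ≈ 161 kN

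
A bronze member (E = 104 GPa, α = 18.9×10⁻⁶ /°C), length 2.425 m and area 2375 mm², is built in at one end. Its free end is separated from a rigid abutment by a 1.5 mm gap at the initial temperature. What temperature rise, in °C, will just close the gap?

ΔT ≈ 32.7 °C

Contact occurs when the free expansion equals the gap: αΔT L = 1.5 mm.
ΔT = 1.5 / (18.9×10⁻⁶ × 2425) = 32.73 °C.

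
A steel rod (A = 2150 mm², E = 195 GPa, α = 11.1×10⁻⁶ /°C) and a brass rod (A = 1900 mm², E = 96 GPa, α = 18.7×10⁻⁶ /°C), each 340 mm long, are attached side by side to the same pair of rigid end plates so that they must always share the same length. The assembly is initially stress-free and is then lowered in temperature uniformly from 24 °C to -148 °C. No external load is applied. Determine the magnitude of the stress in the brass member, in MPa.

σ ≈ 87.4 MPa (tensile)

Both members must finish at the same length. With the larger α, the brass tends to over-contract; the plates restrain it, putting the brass in tension and the steel in compression. With no external load the two internal forces are equal and opposite, magnitude P.
Compatibility of the two members (thermal + elastic change equal): (α₁ − α₂)ΔT = P·[1/(A₁E₁) + 1/(A₂E₂)].
|α₁ − α₂|·ΔT = 7.6×10⁻⁶ × 172 = 0.001307.
1/(A₁E₁) + 1/(A₂E₂) = 1/(2150×195×10³) + 1/(1900×96×10³) = 7.868×10⁻⁹ N⁻¹.
So P = 0.001307 / 7.868×10⁻⁹ = 166.1 kN.
σ_{brass} = P/A₂ = 166100/1900 = 87.45 MPa, tensile.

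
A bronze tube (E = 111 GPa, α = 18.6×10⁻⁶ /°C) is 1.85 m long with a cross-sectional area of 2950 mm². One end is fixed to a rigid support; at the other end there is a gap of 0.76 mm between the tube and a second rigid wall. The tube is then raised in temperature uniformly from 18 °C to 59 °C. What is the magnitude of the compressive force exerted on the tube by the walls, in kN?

P ≈ 115 kN

Free thermal elongation = αΔT L = 18.6×10⁻⁶ × 41 × 1850 = 1.411 mm.
This exceeds the 0.76 mm gap, so the wall pushes back. The portion of expansion that must be recovered elastically is δ_free − gap = 1.411 − 0.76 = 0.6508 mm.
That suppressed elongation corresponds to σ = E·Δ/L = 111×10³ × 0.6508/1850 = 39.05 MPa.
P = σA = 39.05 × 2950 = 115.2 kN.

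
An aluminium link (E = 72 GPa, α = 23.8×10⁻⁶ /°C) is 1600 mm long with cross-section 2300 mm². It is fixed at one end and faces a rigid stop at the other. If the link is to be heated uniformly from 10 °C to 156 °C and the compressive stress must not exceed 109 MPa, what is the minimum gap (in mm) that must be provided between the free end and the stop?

g ≈ 3.14 mm

Free expansion if unrestrained: δ_free = αΔT L = 23.8×10⁻⁶ × 146 × 1600 = 5.56 mm.
A stress of 109 MPa corresponds to the wall pushing the link back by σL/E = 109×1600/(72×10³) = 2.422 mm.
The gap must absorb the remainder: g_min = 5.56 − 2.422 = 3.137 mm.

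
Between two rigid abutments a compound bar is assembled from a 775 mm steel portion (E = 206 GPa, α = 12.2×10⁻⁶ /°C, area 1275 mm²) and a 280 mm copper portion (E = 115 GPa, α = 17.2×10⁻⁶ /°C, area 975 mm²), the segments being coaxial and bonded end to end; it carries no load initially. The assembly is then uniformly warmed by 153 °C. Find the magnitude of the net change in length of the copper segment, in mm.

|ΔL| ≈ 0.264 mm

If the supports were absent, the total length change would be Σ αᵢΔT Lᵢ = 12.2×10⁻⁶×153×775 + 17.2×10⁻⁶×153×280 = 2.183 mm.
Since the ends are fixed, an axial force P builds up, equal in every segment, with P · Σ Lᵢ/(AᵢEᵢ) = δ_free.
Σ Lᵢ/(AᵢEᵢ) = 775/(1275×206×10³) + 280/(975×115×10³) = 5.448×10⁻⁶ mm/N.
Hence P = δ_free / Σ(L/AE) = 2.183/5.448×10⁻⁶ = 400.8 kN (compressive).
For the copper segment, free thermal change = 17.2×10⁻⁶×153×280 = 0.7368 mm and elastic change from P = 400800×280/(975×115×10³) = 1.001 mm; these oppose, so the net change is 0.264 mm (segment shortens).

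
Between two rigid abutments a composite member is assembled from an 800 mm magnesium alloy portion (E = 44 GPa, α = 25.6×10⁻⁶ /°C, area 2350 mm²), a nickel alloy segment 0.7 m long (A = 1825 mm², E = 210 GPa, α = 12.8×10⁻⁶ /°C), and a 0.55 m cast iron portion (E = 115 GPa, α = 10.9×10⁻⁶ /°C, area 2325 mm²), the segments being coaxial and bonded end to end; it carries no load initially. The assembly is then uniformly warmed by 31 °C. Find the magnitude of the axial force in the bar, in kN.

With the walls removed the bar would change length by δ_free = Σ αᵢΔT Lᵢ = 25.6×10⁻⁶×31×800 + 12.8×10⁻⁶×31×700 + 10.9×10⁻⁶×31×550 = 1.098 mm.
Since the ends are fixed, an axial force P builds up, equal in every segment, with P · Σ Lᵢ/(AᵢEᵢ) = δ_free.
The series flexibility is Σ Lᵢ/(AᵢEᵢ) = 800/(2350×44×10³) + 700/(1825×210×10³) + 550/(2325×115×10³) = 1.162×10⁻⁵ mm/N.
Hence P = δ_free / Σ(L/AE) = 1.098/1.162×10⁻⁵ = 94.53 kN (compressive).

P ≈ 94.5 kN (compressive)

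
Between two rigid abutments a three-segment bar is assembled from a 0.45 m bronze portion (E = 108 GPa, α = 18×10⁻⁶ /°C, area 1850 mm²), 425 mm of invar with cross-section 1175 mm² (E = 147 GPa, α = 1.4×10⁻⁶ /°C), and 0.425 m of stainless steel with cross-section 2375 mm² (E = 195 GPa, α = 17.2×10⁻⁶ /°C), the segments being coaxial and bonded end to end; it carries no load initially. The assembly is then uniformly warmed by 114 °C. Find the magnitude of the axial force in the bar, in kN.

P ≈ 324 kN (compressive)

Free thermal expansion of the whole bar: Σ αᵢΔT Lᵢ = 18×10⁻⁶×114×450 + 1.4×10⁻⁶×114×425 + 17.2×10⁻⁶×114×425 = 1.825 mm.
The rigid supports impose zero overall length change; the single axial force P common to all segments must satisfy P Σ Lᵢ/(AᵢEᵢ) = δ_free.
The series flexibility is Σ Lᵢ/(AᵢEᵢ) = 450/(1850×108×10³) + 425/(1175×147×10³) + 425/(2375×195×10³) = 5.63×10⁻⁶ mm/N.
P = 1.825 / 5.63×10⁻⁶ = 324100 N = 324.1 kN, compressive.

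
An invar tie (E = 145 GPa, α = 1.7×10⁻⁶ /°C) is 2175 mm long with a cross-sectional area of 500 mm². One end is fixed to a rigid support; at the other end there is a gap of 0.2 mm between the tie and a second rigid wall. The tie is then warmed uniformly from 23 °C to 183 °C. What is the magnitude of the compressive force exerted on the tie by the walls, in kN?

P ≈ 13.1 kN

If the wall were absent the tie would grow by αΔT L = 1.7×10⁻⁶ × 160 × 2175 = 0.5916 mm.
The gap closes (δ_free > 0.2 mm) and the wall then resists a further 0.5916 − 0.2 = 0.3916 mm of expansion.
So σ = E(δ_free − g)/L = 145×10³ × 0.3916/2175 = 26.11 MPa.
P = σA = 26.11 × 500 = 13.05 kN.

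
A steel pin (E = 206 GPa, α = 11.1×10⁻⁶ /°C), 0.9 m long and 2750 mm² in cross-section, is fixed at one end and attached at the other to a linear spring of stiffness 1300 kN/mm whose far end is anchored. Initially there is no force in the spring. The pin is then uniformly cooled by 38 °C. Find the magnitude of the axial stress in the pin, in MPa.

σ ≈ 58.5 MPa (tensile)

The unrestrained thermal change is αΔT L = 11.1×10⁻⁶ × 38 × 900 = 0.3796 mm.
With a force P in the spring, the elastic change of the pin is PL/(AE) and that of the spring is P/k; compatibility requires their sum to equal δ_free.
P [ L/(AE) + 1/k ] = δ_free → P [ 900/(2750×206×10³) + 1/(1300×10³) ] = 0.3796.
P = 0.3796 / 2.358×10⁻⁶ = 161000 N.
σ = P/A = 161000/2750 = 58.54 MPa.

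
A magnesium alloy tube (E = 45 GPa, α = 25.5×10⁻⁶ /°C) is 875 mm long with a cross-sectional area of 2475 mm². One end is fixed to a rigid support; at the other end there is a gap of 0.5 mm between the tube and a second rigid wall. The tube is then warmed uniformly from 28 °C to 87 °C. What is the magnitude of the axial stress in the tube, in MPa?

Free thermal elongation = αΔT L = 25.5×10⁻⁶ × 59 × 875 = 1.316 mm.
This exceeds the 0.5 mm gap, so the wall pushes back. The portion of expansion that must be recovered elastically is δ_free − gap = 1.316 − 0.5 = 0.8164 mm.
So σ = E(δ_free − g)/L = 45×10³ × 0.8164/875 = 41.99 MPa.

σ ≈ 42 MPa (compressive)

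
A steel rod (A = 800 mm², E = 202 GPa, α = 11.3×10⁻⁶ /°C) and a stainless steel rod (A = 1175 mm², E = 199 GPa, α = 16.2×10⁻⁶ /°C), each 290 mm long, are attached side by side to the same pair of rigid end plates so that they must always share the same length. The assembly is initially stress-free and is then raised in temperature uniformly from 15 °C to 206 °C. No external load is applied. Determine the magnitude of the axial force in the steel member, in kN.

P ≈ 89.4 kN (tensile in the steel)

Equilibrium of a rigid end plate with no external load gives equal and opposite internal forces ±P in the two members. Since α_{stainless steel} > α_{steel}, heating drives the stainless steel into compression and the steel into tension.
Equating the net (thermal + elastic) strains gives |α₁ − α₂|·ΔT = P·[1/(A₁E₁) + 1/(A₂E₂)].
|α₁ − α₂|·ΔT = 4.9×10⁻⁶ × 191 = 0.0009359.
1/(A₁E₁) + 1/(A₂E₂) = 1/(800×202×10³) + 1/(1175×199×10³) = 1.046×10⁻⁸ N⁻¹.
So P = 0.0009359 / 1.046×10⁻⁸ = 89.43 kN.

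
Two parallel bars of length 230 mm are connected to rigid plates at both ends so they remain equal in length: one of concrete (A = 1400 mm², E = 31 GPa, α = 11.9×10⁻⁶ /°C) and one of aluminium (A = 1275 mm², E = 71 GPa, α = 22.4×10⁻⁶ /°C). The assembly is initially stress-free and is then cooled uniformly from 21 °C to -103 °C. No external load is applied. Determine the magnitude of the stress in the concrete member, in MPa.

σ ≈ 27.3 MPa (compressive)

Equilibrium of a rigid end plate with no external load gives equal and opposite internal forces ±P in the two members. Since α_{aluminium} > α_{concrete}, cooling drives the aluminium into tension and the concrete into compression.
Setting the final lengths equal and cancelling L: (α₁ − α₂)ΔT = P/(A₁E₁) + P/(A₂E₂).
|α₁ − α₂|·ΔT = 10.5×10⁻⁶ × 124 = 0.001302.
1/(A₁E₁) + 1/(A₂E₂) = 1/(1400×31×10³) + 1/(1275×71×10³) = 3.409×10⁻⁸ N⁻¹.
P = 0.001302 / 3.409×10⁻⁸ = 38200 N = 38.2 kN.
σ_{concrete} = P/A₁ = 38200/1400 = 27.28 MPa, compressive.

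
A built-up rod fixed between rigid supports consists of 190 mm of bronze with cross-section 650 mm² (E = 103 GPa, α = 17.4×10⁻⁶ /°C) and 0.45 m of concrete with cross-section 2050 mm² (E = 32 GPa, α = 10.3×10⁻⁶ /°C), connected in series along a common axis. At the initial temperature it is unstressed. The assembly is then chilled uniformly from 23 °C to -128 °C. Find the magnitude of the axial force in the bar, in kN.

P ≈ 124 kN (tensile)

With the walls removed the bar would change length by δ_free = Σ αᵢΔT Lᵢ = 17.4×10⁻⁶×151×190 + 10.3×10⁻⁶×151×450 = 1.199 mm.
The walls prevent any net length change, so an axial force P (same in every segment) develops. Compatibility: P · Σ Lᵢ/(AᵢEᵢ) = δ_free.
Σ Lᵢ/(AᵢEᵢ) = 190/(650×103×10³) + 450/(2050×32×10³) = 9.698×10⁻⁶ mm/N.
Hence P = δ_free / Σ(L/AE) = 1.199/9.698×10⁻⁶ = 123.6 kN (tensile).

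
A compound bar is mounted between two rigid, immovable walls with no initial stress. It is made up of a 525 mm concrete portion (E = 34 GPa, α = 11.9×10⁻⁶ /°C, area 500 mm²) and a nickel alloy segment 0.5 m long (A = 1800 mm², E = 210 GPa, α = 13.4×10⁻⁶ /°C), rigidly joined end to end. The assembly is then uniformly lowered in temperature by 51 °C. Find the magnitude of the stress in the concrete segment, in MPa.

With the walls removed the bar would change length by δ_free = Σ αᵢΔT Lᵢ = 11.9×10⁻⁶×51×525 + 13.4×10⁻⁶×51×500 = 0.6603 mm.
The rigid supports impose zero overall length change; the single axial force P common to all segments must satisfy P Σ Lᵢ/(AᵢEᵢ) = δ_free.
The series flexibility is Σ Lᵢ/(AᵢEᵢ) = 525/(500×34×10³) + 500/(1800×210×10³) = 3.221×10⁻⁵ mm/N.
So P = 0.6603 / 3.221×10⁻⁵ = 20.5 kN, tensile.
σ_{concrete} = P / A = 20500 / 500 = 41.01 MPa.

σ ≈ 41 MPa (tensile)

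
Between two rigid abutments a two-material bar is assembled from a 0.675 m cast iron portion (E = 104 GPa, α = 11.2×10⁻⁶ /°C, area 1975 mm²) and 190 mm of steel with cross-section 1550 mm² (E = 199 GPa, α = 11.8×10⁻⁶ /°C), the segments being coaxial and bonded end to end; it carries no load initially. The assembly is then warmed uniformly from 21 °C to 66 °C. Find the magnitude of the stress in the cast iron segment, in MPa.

σ ≈ 57.2 MPa (compressive)

With the walls removed the bar would change length by δ_free = Σ αᵢΔT Lᵢ = 11.2×10⁻⁶×45×675 + 11.8×10⁻⁶×45×190 = 0.4411 mm.
The walls prevent any net length change, so an axial force P (same in every segment) develops. Compatibility: P · Σ Lᵢ/(AᵢEᵢ) = δ_free.
The series flexibility is Σ Lᵢ/(AᵢEᵢ) = 675/(1975×104×10³) + 190/(1550×199×10³) = 3.902×10⁻⁶ mm/N.
P = 0.4411 / 3.902×10⁻⁶ = 113000 N = 113 kN, compressive.
σ_{cast iron} = P / A = 113000 / 1975 = 57.23 MPa.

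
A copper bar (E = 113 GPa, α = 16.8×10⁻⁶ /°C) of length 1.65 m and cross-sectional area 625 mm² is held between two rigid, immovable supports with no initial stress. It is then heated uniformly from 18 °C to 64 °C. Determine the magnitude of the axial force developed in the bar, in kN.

With zero net strain, σ = E·αΔT = 113 GPa × 16.8×10⁻⁶ × 46 = 87.33 MPa.
Then P = σA = 87.33 × 625 mm² = 54.58 kN, compressive.

P ≈ 54.6 kN (compressive)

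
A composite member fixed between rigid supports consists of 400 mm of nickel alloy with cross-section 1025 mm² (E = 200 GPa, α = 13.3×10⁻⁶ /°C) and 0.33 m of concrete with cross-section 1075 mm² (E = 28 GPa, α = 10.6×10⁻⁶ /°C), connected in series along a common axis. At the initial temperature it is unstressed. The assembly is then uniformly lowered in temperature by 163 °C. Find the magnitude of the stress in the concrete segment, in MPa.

σ ≈ 104 MPa (tensile)

If the supports were absent, the total length change would be Σ αᵢΔT Lᵢ = 13.3×10⁻⁶×163×400 + 10.6×10⁻⁶×163×330 = 1.437 mm.
Since the ends are fixed, an axial force P builds up, equal in every segment, with P · Σ Lᵢ/(AᵢEᵢ) = δ_free.
Σ Lᵢ/(AᵢEᵢ) = 400/(1025×200×10³) + 330/(1075×28×10³) = 1.291×10⁻⁵ mm/N.
Hence P = δ_free / Σ(L/AE) = 1.437/1.291×10⁻⁵ = 111.3 kN (tensile).
σ_{concrete} = P / A = 111300 / 1075 = 103.5 MPa.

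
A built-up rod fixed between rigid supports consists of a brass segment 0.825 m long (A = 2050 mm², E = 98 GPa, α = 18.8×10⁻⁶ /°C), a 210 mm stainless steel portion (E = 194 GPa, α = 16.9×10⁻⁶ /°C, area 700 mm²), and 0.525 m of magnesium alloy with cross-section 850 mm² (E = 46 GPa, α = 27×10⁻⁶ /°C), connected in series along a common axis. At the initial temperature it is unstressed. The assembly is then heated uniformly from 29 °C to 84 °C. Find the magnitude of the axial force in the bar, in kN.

P ≈ 95.8 kN (compressive)

With the walls removed the bar would change length by δ_free = Σ αᵢΔT Lᵢ = 18.8×10⁻⁶×55×825 + 16.9×10⁻⁶×55×210 + 27×10⁻⁶×55×525 = 1.828 mm.
The rigid supports impose zero overall length change; the single axial force P common to all segments must satisfy P Σ Lᵢ/(AᵢEᵢ) = δ_free.
Σ Lᵢ/(AᵢEᵢ) = 825/(2050×98×10³) + 210/(700×194×10³) + 525/(850×46×10³) = 1.908×10⁻⁵ mm/N.
P = 1.828 / 1.908×10⁻⁵ = 95800 N = 95.8 kN, compressive.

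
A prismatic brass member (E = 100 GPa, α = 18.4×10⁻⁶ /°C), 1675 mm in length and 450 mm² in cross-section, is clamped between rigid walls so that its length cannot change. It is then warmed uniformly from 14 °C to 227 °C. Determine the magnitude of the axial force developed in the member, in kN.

With zero net strain, σ = E·αΔT = 100 GPa × 18.4×10⁻⁶ × 213 = 391.9 MPa.
P = AEαΔT = 450 × 100×10³ × 18.4×10⁻⁶ × 213 = 176.4 kN (compressive).

P ≈ 176 kN (compressive)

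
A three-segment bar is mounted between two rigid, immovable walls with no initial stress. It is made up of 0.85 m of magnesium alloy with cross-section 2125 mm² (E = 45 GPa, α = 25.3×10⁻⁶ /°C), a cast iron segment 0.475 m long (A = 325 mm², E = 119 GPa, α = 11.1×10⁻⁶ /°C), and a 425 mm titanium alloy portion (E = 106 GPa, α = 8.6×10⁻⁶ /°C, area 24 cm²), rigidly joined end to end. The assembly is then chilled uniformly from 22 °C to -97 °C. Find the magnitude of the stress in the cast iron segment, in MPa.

σ ≈ 488 MPa (tensile)

Free thermal contraction of the whole bar: Σ αᵢΔT Lᵢ = 25.3×10⁻⁶×119×850 + 11.1×10⁻⁶×119×475 + 8.6×10⁻⁶×119×425 = 3.621 mm.
The rigid supports impose zero overall length change; the single axial force P common to all segments must satisfy P Σ Lᵢ/(AᵢEᵢ) = δ_free.
Σ Lᵢ/(AᵢEᵢ) = 850/(2125×45×10³) + 475/(325×119×10³) + 425/(2400×106×10³) = 2.284×10⁻⁵ mm/N.
Hence P = δ_free / Σ(L/AE) = 3.621/2.284×10⁻⁵ = 158.5 kN (tensile).
σ_{cast iron} = P / A = 158500 / 325 = 487.8 MPa.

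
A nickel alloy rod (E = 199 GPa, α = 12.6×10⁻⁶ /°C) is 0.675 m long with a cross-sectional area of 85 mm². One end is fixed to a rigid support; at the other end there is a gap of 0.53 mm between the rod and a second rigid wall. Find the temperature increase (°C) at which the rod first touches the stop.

Contact occurs when the free expansion equals the gap: αΔT L = 0.53 mm.
ΔT = 0.53 / (12.6×10⁻⁶ × 675) = 62.32 °C.

ΔT ≈ 62.3 °C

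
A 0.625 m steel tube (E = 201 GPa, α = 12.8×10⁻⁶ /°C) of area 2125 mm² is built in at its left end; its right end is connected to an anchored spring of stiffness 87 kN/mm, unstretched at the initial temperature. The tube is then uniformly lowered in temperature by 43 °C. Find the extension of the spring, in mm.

δ ≈ 0.305 mm

Free thermal contraction: δ_free = αΔT L = 12.8×10⁻⁶ × 43 × 625 = 0.344 mm.
Let P be the tensile force in the spring. The tube extends elastically by PL/(AE) and the spring stretches by P/k; together these equal δ_free.
So P = δ_free / [L/(AE) + 1/k] = 0.344 / [ 625/(2125×201×10³) + 1/(87×10³) ].
P = 0.344 / 1.296×10⁻⁵ = 26550 N.
Spring extension = P/k = 26550/(87×10³) = 0.3052 mm.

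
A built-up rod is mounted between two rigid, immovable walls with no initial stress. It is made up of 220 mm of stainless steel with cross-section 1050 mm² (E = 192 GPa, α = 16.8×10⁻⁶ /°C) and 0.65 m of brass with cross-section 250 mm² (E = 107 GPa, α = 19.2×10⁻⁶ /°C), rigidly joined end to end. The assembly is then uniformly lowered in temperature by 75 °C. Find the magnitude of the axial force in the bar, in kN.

Free thermal contraction of the whole bar: Σ αᵢΔT Lᵢ = 16.8×10⁻⁶×75×220 + 19.2×10⁻⁶×75×650 = 1.213 mm.
The rigid supports impose zero overall length change; the single axial force P common to all segments must satisfy P Σ Lᵢ/(AᵢEᵢ) = δ_free.
Σ Lᵢ/(AᵢEᵢ) = 220/(1050×192×10³) + 650/(250×107×10³) = 2.539×10⁻⁵ mm/N.
Hence P = δ_free / Σ(L/AE) = 1.213/2.539×10⁻⁵ = 47.78 kN (tensile).

P ≈ 47.8 kN (tensile)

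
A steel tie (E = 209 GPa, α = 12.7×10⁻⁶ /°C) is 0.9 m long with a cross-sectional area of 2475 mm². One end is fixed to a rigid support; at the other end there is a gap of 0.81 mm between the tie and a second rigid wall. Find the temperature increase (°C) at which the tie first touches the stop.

The gap closes when αΔT L = 0.81 mm, since the tie is still unstressed at that instant.
So ΔT = g/(αL) = 0.81/(12.7×10⁻⁶ × 900) = 70.87 °C.

ΔT ≈ 70.9 °C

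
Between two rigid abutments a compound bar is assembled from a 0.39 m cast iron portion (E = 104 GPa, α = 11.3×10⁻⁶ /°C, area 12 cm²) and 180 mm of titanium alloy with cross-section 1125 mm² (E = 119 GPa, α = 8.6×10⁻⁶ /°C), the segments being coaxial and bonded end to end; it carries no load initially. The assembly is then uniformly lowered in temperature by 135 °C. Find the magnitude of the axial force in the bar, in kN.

With the walls removed the bar would change length by δ_free = Σ αᵢΔT Lᵢ = 11.3×10⁻⁶×135×390 + 8.6×10⁻⁶×135×180 = 0.8039 mm.
Since the ends are fixed, an axial force P builds up, equal in every segment, with P · Σ Lᵢ/(AᵢEᵢ) = δ_free.
The series flexibility is Σ Lᵢ/(AᵢEᵢ) = 390/(1200×104×10³) + 180/(1125×119×10³) = 4.47×10⁻⁶ mm/N.
P = 0.8039 / 4.47×10⁻⁶ = 179900 N = 179.9 kN, tensile.

P ≈ 180 kN (tensile)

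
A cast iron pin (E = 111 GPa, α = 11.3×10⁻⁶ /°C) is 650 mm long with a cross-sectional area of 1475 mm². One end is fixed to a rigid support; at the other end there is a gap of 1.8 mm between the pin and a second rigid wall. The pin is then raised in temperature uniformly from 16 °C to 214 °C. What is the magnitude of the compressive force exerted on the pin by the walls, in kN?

Free thermal elongation = αΔT L = 11.3×10⁻⁶ × 198 × 650 = 1.454 mm.
This is smaller than the 1.8 mm clearance, so the pin expands freely without reaching the stop — the stress is zero.

P ≈ 0 kN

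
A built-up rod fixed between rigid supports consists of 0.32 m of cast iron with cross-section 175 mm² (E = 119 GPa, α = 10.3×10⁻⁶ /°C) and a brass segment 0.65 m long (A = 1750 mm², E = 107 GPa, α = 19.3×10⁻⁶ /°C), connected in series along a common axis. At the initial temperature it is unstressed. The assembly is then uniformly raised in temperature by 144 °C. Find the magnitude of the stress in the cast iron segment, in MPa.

σ ≈ 692 MPa (compressive)

With the walls removed the bar would change length by δ_free = Σ αᵢΔT Lᵢ = 10.3×10⁻⁶×144×320 + 19.3×10⁻⁶×144×650 = 2.281 mm.
Since the ends are fixed, an axial force P builds up, equal in every segment, with P · Σ Lᵢ/(AᵢEᵢ) = δ_free.
The series flexibility is Σ Lᵢ/(AᵢEᵢ) = 320/(175×119×10³) + 650/(1750×107×10³) = 1.884×10⁻⁵ mm/N.
Hence P = δ_free / Σ(L/AE) = 2.281/1.884×10⁻⁵ = 121.1 kN (compressive).
σ_{cast iron} = P / A = 121100 / 175 = 692 MPa.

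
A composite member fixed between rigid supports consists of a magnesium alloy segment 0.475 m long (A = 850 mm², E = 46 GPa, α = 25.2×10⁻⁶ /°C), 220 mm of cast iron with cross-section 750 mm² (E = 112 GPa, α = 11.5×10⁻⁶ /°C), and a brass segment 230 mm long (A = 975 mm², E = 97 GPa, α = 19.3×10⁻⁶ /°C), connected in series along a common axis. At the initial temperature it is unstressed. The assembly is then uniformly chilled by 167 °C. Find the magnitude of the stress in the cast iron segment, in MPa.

If the supports were absent, the total length change would be Σ αᵢΔT Lᵢ = 25.2×10⁻⁶×167×475 + 11.5×10⁻⁶×167×220 + 19.3×10⁻⁶×167×230 = 3.163 mm.
The rigid supports impose zero overall length change; the single axial force P common to all segments must satisfy P Σ Lᵢ/(AᵢEᵢ) = δ_free.
Σ Lᵢ/(AᵢEᵢ) = 475/(850×46×10³) + 220/(750×112×10³) + 230/(975×97×10³) = 1.72×10⁻⁵ mm/N.
P = 3.163 / 1.72×10⁻⁵ = 183900 N = 183.9 kN, tensile.
σ_{cast iron} = P / A = 183900 / 750 = 245.2 MPa.

σ ≈ 245 MPa (tensile)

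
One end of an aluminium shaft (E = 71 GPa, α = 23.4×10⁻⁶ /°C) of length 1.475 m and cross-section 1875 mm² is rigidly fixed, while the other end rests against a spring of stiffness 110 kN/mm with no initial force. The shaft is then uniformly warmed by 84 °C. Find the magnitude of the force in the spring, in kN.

If the spring were absent the shaft would lengthen by αΔT L = 23.4×10⁻⁶ × 84 × 1475 = 2.899 mm.
With a force P in the spring, the elastic change of the shaft is PL/(AE) and that of the spring is P/k; compatibility requires their sum to equal δ_free.
P [ L/(AE) + 1/k ] = δ_free → P [ 1475/(1875×71×10³) + 1/(110×10³) ] = 2.899.
P = 2.899 / 2.017×10⁻⁵ = 143700 N.

P ≈ 144 kN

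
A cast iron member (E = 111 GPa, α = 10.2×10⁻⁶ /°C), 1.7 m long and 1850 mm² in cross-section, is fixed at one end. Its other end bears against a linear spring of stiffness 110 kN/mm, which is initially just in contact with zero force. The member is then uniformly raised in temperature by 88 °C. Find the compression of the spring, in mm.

Free thermal expansion: δ_free = αΔT L = 10.2×10⁻⁶ × 88 × 1700 = 1.526 mm.
With a force P in the spring, the elastic change of the member is PL/(AE) and that of the spring is P/k; compatibility requires their sum to equal δ_free.
So P = δ_free / [L/(AE) + 1/k] = 1.526 / [ 1700/(1850×111×10³) + 1/(110×10³) ].
P = 1.526 / 1.737×10⁻⁵ = 87850 N.
Spring compression = P/k = 87850/(110×10³) = 0.7986 mm.

δ ≈ 0.799 mm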